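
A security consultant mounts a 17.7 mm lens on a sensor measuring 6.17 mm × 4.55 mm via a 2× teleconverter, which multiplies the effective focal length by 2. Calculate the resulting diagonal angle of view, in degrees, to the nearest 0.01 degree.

Effective focal length f = 17.7 × 2 = 35.4 mm.
Sensor diagonal = √(6.17² + 4.55²) = √58.7714 ≈ 7.6663 mm.
α = 2·arctan(7.666 / (2 × 35.4)) = 2·arctan(0.10828) ≈ 12.3599°.

12.36°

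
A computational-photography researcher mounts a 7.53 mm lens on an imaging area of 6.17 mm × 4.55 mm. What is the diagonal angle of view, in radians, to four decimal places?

Sensor diagonal = √(6.17² + 4.55²) = √58.7714 ≈ 7.6663 mm.
Angle of view α = 2·arctan(d/2f) with d = 7.6663 mm and f = 7.53 mm.
d/2f = 0.50905; arctan(0.50905) ≈ 0.4709 rad, so α ≈ 0.9417 rad.

0.9417 rad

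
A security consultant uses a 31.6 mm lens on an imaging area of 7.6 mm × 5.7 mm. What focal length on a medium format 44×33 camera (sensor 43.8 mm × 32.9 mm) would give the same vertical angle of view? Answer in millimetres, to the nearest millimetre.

Equal angle of view means equal height/f ratio, so f₂ = f₁ · (height₂/height₁) = 31.6 × 32.9/5.7.
f₂ = 31.6 × 5.77193 ≈ 182.393 mm.

182 mm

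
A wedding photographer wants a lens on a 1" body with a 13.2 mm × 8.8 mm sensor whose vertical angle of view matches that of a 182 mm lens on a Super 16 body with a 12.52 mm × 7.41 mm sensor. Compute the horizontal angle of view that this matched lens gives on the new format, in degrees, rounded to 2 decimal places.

3.50°

Equal vertical AOV ⇒ f₂ = f₁ · 8.8/7.41 = 182 × 1.18758 ≈ 216.1404 mm.
Horizontal AOV on the new format = 2·arctan(13.2 / (2 × 216.1404)) = 2·arctan(0.03054) ≈ 3.4980°.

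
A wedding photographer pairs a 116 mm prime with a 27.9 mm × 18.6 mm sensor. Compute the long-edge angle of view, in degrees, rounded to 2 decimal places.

Angle of view α = 2·arctan(w/2f) with w = 27.9 mm and f = 116 mm.
w/2f = 0.12026; arctan(0.12026) ≈ 6.8574°, so α ≈ 13.7148°.

13.71°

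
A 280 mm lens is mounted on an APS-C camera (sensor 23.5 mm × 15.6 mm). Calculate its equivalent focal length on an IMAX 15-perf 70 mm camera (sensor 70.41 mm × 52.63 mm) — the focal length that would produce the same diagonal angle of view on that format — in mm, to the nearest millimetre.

873 mm

Sensor diagonal = √(23.5² + 15.6²) = √795.6100 ≈ 28.2066 mm.
Sensor diagonal = √(70.41² + 52.63²) = √7727.4850 ≈ 87.9061 mm.
Equal angle of view means equal diagonal/f ratio, so f₂ = f₁ · (diagonal₂/diagonal₁) = 280 × 87.9061/28.2066.
f₂ = 280 × 3.11651 ≈ 872.624 mm.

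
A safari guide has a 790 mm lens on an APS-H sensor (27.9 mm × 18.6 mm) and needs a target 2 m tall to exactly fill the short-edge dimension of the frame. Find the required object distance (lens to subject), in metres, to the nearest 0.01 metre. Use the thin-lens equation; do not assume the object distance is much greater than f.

W: 2 m = 2000 mm.
Magnification m = h/W = dᵢ/dₒ; combined with 1/f = 1/dₒ + 1/dᵢ this gives dₒ = f·(1 + W/h).
dₒ = 790 mm × (1 + 2000/18.6) = 790 × 108.5269 ≈ 85736.237 mm = 85.7362 m.

85.74 m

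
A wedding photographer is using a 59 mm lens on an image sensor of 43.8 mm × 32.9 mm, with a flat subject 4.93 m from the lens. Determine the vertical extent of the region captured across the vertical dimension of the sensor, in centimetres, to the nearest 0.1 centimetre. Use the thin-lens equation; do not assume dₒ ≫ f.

271.6 cm

dₒ: 4.93 m = 4930 mm.
Similar triangles through the lens centre give W/dₒ = h/dᵢ; with 1/f = 1/dₒ + 1/dᵢ this gives W = h·(dₒ − f)/f.
W = 32.9 mm × (4930 − 59) / 59 = 32.9 × 82.5593 ≈ 2716.202 mm = 271.62 cm.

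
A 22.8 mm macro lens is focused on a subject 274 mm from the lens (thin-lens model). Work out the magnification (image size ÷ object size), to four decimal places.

0.0908×

Thin lens: 1/f = 1/dₒ + 1/dᵢ → 1/dᵢ = 1/22.8 − 1/274 = 0.0402100 mm⁻¹, so dᵢ ≈ 24.8694 mm.
Magnification m = dᵢ/dₒ = 24.8694/274 ≈ 0.09076.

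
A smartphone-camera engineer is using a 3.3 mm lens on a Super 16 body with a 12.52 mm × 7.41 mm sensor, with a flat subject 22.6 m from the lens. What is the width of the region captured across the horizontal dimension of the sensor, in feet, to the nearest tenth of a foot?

281.3 ft

dₒ: 22.6 m = 22600 mm.
Similar triangles through the lens centre give W/dₒ = w/dᵢ; with 1/f = 1/dₒ + 1/dᵢ this gives W = w·(dₒ − f)/f.
W = 12.52 mm × (22600 − 3.3) / 3.3 = 12.52 × 6847.4848 ≈ 85730.510 mm = 85730.510/304.8 ft = 281.268 ft.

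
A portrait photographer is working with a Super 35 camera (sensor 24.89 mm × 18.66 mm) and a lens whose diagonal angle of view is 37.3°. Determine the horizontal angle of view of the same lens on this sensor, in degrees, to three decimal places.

Sensor diagonal = √(24.89² + 18.66²) = √967.7077 ≈ 31.1080 mm.
From the diagonal AOV: f = 31.1080 / (2·tan(18.65°)) = 31.1080 / 0.67502 ≈ 46.0847 mm.
Horizontal AOV = 2·arctan(24.89 / (2 × 46.0847)) = 2·arctan(0.27005) ≈ 30.2241°.

30.224°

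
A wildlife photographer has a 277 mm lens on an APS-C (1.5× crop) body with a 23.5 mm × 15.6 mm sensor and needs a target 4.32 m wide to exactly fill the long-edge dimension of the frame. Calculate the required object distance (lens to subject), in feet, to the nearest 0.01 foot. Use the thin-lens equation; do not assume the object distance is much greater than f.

W: 4.32 m = 4320 mm.
Magnification m = w/W = dᵢ/dₒ; combined with 1/f = 1/dₒ + 1/dᵢ this gives dₒ = f·(1 + W/w).
dₒ = 277 mm × (1 + 4320/23.5) = 277 × 184.8298 ≈ 51197.851 mm = 51197.851/304.8 ft = 167.972 ft.

167.97 ft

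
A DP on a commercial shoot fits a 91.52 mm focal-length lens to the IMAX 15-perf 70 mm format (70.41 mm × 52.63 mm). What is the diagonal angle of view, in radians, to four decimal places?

Sensor diagonal = √(70.41² + 52.63²) = √7727.4850 ≈ 87.9061 mm.
Angle of view α = 2·arctan(d/2f) with d = 87.9061 mm and f = 91.52 mm.
d/2f = 0.48026; arctan(0.48026) ≈ 0.4477 rad, so α ≈ 0.8955 rad.

0.8955 rad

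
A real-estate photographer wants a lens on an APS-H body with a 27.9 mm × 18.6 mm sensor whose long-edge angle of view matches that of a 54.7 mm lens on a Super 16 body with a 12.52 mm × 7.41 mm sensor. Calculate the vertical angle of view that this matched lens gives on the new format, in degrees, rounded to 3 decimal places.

Equal long-edge AOV ⇒ f₂ = f₁ · 27.9/12.52 = 54.7 × 2.22843 ≈ 121.8954 mm.
Vertical AOV on the new format = 2·arctan(18.6 / (2 × 121.8954)) = 2·arctan(0.07629) ≈ 8.7259°.

8.726°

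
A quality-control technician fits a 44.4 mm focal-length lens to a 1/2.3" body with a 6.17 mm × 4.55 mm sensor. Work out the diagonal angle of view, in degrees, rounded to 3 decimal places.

9.868°

Sensor diagonal = √(6.17² + 4.55²) = √58.7714 ≈ 7.6663 mm.
Angle of view α = 2·arctan(d/2f) with d = 7.6663 mm and f = 44.4 mm.
d/2f = 0.08633; arctan(0.08633) ≈ 4.9342°, so α ≈ 9.8684°.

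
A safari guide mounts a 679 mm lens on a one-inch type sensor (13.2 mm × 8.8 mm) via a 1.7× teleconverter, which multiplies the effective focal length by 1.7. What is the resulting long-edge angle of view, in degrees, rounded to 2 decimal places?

0.66°

Effective focal length f = 679 × 1.7 = 1154.3 mm.
α = 2·arctan(13.2 / (2 × 1154.3)) = 2·arctan(0.00572) ≈ 0.6552°.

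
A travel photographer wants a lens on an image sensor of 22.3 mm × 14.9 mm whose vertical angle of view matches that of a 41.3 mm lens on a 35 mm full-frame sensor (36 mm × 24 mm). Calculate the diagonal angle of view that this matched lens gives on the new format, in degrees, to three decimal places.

55.219°

Equal vertical AOV ⇒ f₂ = f₁ · 14.9/24 = 41.3 × 0.62083 ≈ 25.6404 mm.
Sensor diagonal = √(22.3² + 14.9²) = √719.3000 ≈ 26.8198 mm.
Diagonal AOV on the new format = 2·arctan(26.8198 / (2 × 25.6404)) = 2·arctan(0.52300) ≈ 55.2189°.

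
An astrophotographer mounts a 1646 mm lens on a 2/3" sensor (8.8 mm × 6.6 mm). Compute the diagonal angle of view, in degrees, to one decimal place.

0.4°

Sensor diagonal = √(8.8² + 6.6²) = √121.0000 ≈ 11.0000 mm.
Angle of view α = 2·arctan(d/2f) with d = 11.0000 mm and f = 1646 mm.
d/2f = 0.00334; arctan(0.00334) ≈ 0.1914°, so α ≈ 0.3829°.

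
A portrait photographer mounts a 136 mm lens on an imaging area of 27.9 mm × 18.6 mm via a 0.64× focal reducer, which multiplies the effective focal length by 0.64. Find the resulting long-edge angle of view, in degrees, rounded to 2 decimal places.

Effective focal length f = 136 × 0.64 = 87.04 mm.
α = 2·arctan(27.9 / (2 × 87.04)) = 2·arctan(0.16027) ≈ 18.2108°.

18.21°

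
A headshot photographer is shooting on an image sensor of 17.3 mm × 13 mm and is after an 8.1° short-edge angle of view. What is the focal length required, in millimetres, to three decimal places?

From α = 2·arctan(h/2f) we get f = h / (2·tan(α/2)).
With h = 13 mm and α/2 = 4.05°, tan(α/2) ≈ 0.07080, so f ≈ 13 / 0.14161 ≈ 91.8030 mm.

91.803 mm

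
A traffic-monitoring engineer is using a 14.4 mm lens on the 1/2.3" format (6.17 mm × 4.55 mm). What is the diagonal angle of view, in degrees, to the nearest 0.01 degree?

Sensor diagonal = √(6.17² + 4.55²) = √58.7714 ≈ 7.6663 mm.
Angle of view α = 2·arctan(d/2f) with d = 7.6663 mm and f = 14.4 mm.
d/2f = 0.26619; arctan(0.26619) ≈ 14.9059°, so α ≈ 29.8118°.

29.81°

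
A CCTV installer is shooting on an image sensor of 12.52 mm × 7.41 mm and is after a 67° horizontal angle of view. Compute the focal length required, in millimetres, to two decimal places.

From α = 2·arctan(w/2f) we get f = w / (2·tan(α/2)).
With w = 12.52 mm and α/2 = 33.5°, tan(α/2) ≈ 0.66189, so f ≈ 12.52 / 1.32377 ≈ 9.4578 mm.

9.46 mm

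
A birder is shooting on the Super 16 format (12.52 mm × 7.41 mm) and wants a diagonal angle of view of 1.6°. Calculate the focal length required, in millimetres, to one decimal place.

520.9 mm

Sensor diagonal = √(12.52² + 7.41²) = √211.6585 ≈ 14.5485 mm.
From α = 2·arctan(d/2f) we get f = d / (2·tan(α/2)).
With d = 14.5485 mm and α/2 = 0.8°, tan(α/2) ≈ 0.01396, so f ≈ 14.5485 / 0.02793 ≈ 520.9455 mm.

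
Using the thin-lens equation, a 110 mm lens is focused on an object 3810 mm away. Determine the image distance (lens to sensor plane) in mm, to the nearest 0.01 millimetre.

1/dᵢ = 1/f − 1/dₒ = 1/110 − 1/3810 = 0.0088284 mm⁻¹.
dᵢ = 1/0.0088284 ≈ 113.2703 mm.

113.27 mm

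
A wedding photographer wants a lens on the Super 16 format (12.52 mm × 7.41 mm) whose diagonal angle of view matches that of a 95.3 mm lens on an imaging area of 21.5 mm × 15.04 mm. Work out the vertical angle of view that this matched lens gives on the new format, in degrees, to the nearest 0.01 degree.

8.02°

Sensor diagonal = √(21.5² + 15.04²) = √688.4516 ≈ 26.2384 mm.
Sensor diagonal = √(12.52² + 7.41²) = √211.6585 ≈ 14.5485 mm.
Equal diagonal AOV ⇒ f₂ = f₁ · 14.5485/26.2384 = 95.3 × 0.55447 ≈ 52.8414 mm.
Vertical AOV on the new format = 2·arctan(7.41 / (2 × 52.8414)) = 2·arctan(0.07012) ≈ 8.0215°.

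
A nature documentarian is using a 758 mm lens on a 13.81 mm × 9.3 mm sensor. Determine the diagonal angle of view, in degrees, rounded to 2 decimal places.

Sensor diagonal = √(13.81² + 9.3²) = √277.2061 ≈ 16.6495 mm.
Angle of view α = 2·arctan(d/2f) with d = 16.6495 mm and f = 758 mm.
d/2f = 0.01098; arctan(0.01098) ≈ 0.6292°, so α ≈ 1.2585°.

1.26°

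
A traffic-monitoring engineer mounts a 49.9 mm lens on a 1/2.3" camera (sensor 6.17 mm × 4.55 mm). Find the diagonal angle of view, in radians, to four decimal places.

0.1533 rad

Sensor diagonal = √(6.17² + 4.55²) = √58.7714 ≈ 7.6663 mm.
Angle of view α = 2·arctan(d/2f) with d = 7.6663 mm and f = 49.9 mm.
d/2f = 0.07682; arctan(0.07682) ≈ 0.0767 rad, so α ≈ 0.1533 rad.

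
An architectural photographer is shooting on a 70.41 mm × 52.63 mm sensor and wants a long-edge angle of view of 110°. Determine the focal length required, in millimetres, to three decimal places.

24.651 mm

From α = 2·arctan(w/2f) we get f = w / (2·tan(α/2)).
With w = 70.41 mm and α/2 = 55°, tan(α/2) ≈ 1.42815, so f ≈ 70.41 / 2.85630 ≈ 24.6508 mm.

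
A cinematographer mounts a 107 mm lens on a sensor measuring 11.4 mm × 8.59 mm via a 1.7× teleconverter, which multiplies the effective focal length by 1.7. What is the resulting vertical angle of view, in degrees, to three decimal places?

2.705°

Effective focal length f = 107 × 1.7 = 181.9 mm.
α = 2·arctan(8.59 / (2 × 181.9)) = 2·arctan(0.02361) ≈ 2.7052°.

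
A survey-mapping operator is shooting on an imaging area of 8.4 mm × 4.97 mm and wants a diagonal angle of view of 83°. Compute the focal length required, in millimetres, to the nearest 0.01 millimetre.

Sensor diagonal = √(8.4² + 4.97²) = √95.2609 ≈ 9.7602 mm.
From α = 2·arctan(d/2f) we get f = d / (2·tan(α/2)).
With d = 9.7602 mm and α/2 = 41.5°, tan(α/2) ≈ 0.88473, so f ≈ 9.7602 / 1.76945 ≈ 5.5159 mm.

5.52 mm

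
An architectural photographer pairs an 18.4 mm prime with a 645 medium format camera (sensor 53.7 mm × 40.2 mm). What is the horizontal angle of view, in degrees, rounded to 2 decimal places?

111.16°

Angle of view α = 2·arctan(w/2f) with w = 53.7 mm and f = 18.4 mm.
w/2f = 1.45924; arctan(1.45924) ≈ 55.5776°, so α ≈ 111.1552°.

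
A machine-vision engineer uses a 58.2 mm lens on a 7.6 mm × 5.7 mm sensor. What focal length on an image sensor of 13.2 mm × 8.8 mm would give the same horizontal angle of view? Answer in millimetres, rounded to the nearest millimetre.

Equal angle of view means equal width/f ratio, so f₂ = f₁ · (width₂/width₁) = 58.2 × 13.2/7.6.
f₂ = 58.2 × 1.73684 ≈ 101.084 mm.

101 mm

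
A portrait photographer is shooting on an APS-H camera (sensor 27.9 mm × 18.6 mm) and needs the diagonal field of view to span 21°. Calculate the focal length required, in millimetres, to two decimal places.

90.46 mm

Sensor diagonal = √(27.9² + 18.6²) = √1124.3700 ≈ 33.5316 mm.
From α = 2·arctan(d/2f) we get f = d / (2·tan(α/2)).
With d = 33.5316 mm and α/2 = 10.5°, tan(α/2) ≈ 0.18534, so f ≈ 33.5316 / 0.37068 ≈ 90.4602 mm.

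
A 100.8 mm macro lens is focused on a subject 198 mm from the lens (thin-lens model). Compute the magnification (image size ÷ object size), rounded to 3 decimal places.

Thin lens: 1/f = 1/dₒ + 1/dᵢ → 1/dᵢ = 1/100.8 − 1/198 = 0.0048701 mm⁻¹, so dᵢ ≈ 205.3333 mm.
Magnification m = dᵢ/dₒ = 205.3333/198 ≈ 1.03704.

1.037×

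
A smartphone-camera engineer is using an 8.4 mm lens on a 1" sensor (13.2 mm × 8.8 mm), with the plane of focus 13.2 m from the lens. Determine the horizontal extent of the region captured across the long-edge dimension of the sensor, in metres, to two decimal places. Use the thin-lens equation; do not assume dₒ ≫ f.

20.73 m

dₒ: 13.2 m = 13200 mm.
Similar triangles through the lens centre give W/dₒ = w/dᵢ; with 1/f = 1/dₒ + 1/dᵢ this gives W = w·(dₒ − f)/f.
W = 13.2 mm × (13200 − 8.4) / 8.4 = 13.2 × 1570.4286 ≈ 20729.657 mm = 20.7297 m.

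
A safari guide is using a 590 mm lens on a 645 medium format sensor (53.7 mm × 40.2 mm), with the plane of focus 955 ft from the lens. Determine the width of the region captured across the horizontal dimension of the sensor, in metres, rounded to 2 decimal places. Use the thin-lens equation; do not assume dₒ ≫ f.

26.44 m

dₒ: 955 ft × 304.8 mm/ft = 291083.99 mm.
Similar triangles through the lens centre give W/dₒ = w/dᵢ; with 1/f = 1/dₒ + 1/dᵢ this gives W = w·(dₒ − f)/f.
W = 53.7 mm × (291084 − 590) / 590 = 53.7 × 492.3627 ≈ 26439.877 mm = 26.4399 m.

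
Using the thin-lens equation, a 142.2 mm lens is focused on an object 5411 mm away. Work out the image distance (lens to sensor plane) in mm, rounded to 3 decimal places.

1/dᵢ = 1/f − 1/dₒ = 1/142.2 − 1/5411 = 0.0068475 mm⁻¹.
dᵢ = 1/0.0068475 ≈ 146.0378 mm.

146.038 mm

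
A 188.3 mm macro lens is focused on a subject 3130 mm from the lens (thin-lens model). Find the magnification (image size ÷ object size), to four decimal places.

0.0640×

Thin lens: 1/f = 1/dₒ + 1/dᵢ → 1/dᵢ = 1/188.3 − 1/3130 = 0.0049912 mm⁻¹, so dᵢ ≈ 200.3532 mm.
Magnification m = dᵢ/dₒ = 200.3532/3130 ≈ 0.06401.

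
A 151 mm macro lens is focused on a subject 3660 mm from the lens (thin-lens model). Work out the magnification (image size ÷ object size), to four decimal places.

Thin lens: 1/f = 1/dₒ + 1/dᵢ → 1/dᵢ = 1/151 − 1/3660 = 0.0063493 mm⁻¹, so dᵢ ≈ 157.4979 mm.
Magnification m = dᵢ/dₒ = 157.4979/3660 ≈ 0.04303.

0.0430×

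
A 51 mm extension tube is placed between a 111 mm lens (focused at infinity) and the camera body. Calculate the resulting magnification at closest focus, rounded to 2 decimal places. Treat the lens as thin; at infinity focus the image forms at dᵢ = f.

0.46×

The tube moves the image plane from f to f + e, so dᵢ = 111 + 51 = 162 mm. Focus is achieved when 1/f = 1/dₒ + 1/dᵢ, giving dₒ = 1/(1/f − 1/(f+e)).
Magnification m = dᵢ/dₒ = (f+e)·(1/f − 1/(f+e)) = e/f = 51/111 ≈ 0.4595.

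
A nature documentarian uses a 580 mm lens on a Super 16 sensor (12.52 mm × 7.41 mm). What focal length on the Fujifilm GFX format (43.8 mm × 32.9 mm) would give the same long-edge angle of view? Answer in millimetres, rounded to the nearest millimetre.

2029 mm

Equal angle of view means equal width/f ratio, so f₂ = f₁ · (width₂/width₁) = 580 × 43.8/12.52.
f₂ = 580 × 3.49840 ≈ 2029.073 mm.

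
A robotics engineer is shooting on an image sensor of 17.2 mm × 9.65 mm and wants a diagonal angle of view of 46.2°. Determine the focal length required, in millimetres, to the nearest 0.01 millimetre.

Sensor diagonal = √(17.2² + 9.65²) = √388.9625 ≈ 19.7221 mm.
From α = 2·arctan(d/2f) we get f = d / (2·tan(α/2)).
With d = 19.7221 mm and α/2 = 23.1°, tan(α/2) ≈ 0.42654, so f ≈ 19.7221 / 0.85307 ≈ 23.1189 mm.

23.12 mm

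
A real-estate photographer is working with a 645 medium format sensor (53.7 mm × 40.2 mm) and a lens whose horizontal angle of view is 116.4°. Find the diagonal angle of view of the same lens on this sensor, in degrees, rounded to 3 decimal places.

127.205°

From the horizontal AOV: f = 53.7 / (2·tan(58.2°)) = 53.7 / 3.22567 ≈ 16.6477 mm.
Sensor diagonal = √(53.7² + 40.2²) = √4499.7300 ≈ 67.0800 mm.
Diagonal AOV = 2·arctan(67.0800 / (2 × 16.6477)) = 2·arctan(2.01469) ≈ 127.2047°.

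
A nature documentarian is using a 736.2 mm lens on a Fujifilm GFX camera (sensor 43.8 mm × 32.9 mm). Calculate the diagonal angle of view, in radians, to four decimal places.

Sensor diagonal = √(43.8² + 32.9²) = √3000.8500 ≈ 54.7800 mm.
Angle of view α = 2·arctan(d/2f) with d = 54.7800 mm and f = 736.2 mm.
d/2f = 0.03720; arctan(0.03720) ≈ 0.0372 rad, so α ≈ 0.0744 rad.

0.0744 rad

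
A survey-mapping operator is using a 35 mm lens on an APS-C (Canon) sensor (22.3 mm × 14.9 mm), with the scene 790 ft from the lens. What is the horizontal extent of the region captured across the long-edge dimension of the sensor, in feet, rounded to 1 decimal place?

dₒ: 790 ft × 304.8 mm/ft = 240791.99 mm.
Similar triangles through the lens centre give W/dₒ = w/dᵢ; with 1/f = 1/dₒ + 1/dᵢ this gives W = w·(dₒ − f)/f.
W = 22.3 mm × (240792 − 35) / 35 = 22.3 × 6878.7712 ≈ 153396.598 mm = 153396.598/304.8 ft = 503.27 ft.

503.3 ft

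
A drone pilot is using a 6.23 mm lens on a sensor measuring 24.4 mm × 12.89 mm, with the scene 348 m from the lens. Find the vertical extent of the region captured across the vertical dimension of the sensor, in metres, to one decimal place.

720.0 m

dₒ: 348 m = 348000 mm.
Similar triangles through the lens centre give W/dₒ = h/dᵢ; with 1/f = 1/dₒ + 1/dᵢ this gives W = h·(dₒ − f)/f.
W = 12.89 mm × (348000 − 6.23) / 6.23 = 12.89 × 55857.7480 ≈ 720006.372 mm = 720.006 m.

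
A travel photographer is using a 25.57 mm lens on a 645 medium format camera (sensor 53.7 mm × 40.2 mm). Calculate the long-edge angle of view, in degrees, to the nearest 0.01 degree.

Angle of view α = 2·arctan(w/2f) with w = 53.7 mm and f = 25.57 mm.
w/2f = 1.05006; arctan(1.05006) ≈ 46.3988°, so α ≈ 92.7976°.

92.80°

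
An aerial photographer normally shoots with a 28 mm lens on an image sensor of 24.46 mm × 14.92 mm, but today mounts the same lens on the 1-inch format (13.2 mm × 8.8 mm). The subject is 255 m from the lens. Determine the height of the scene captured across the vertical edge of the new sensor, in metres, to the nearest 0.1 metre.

80.1 m

The focal length stays 28 mm; the relevant sensor dimension is now h = 8.8 mm. Object distance dₒ = 255 m = 255000 mm.
Thin-lens field height W = h·(dₒ − f)/f = 8.8 × (255000 − 28)/28 ≈ 80134.057 mm = 80.1341 m.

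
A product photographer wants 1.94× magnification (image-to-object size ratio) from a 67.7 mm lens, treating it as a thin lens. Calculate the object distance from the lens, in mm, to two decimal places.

With m = dᵢ/dₒ and 1/f = 1/dₒ + 1/dᵢ, substituting dᵢ = m·dₒ gives 1/f = (1 + 1/m)/dₒ, hence dₒ = f·(1 + 1/m).
dₒ = 67.7 × (1 + 1/1.94) = 67.7 × 1.51546 ≈ 102.597 mm.

102.60 mm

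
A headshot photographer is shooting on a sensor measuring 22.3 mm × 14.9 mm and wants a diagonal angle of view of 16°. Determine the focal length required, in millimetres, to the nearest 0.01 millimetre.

95.42 mm

Sensor diagonal = √(22.3² + 14.9²) = √719.3000 ≈ 26.8198 mm.
From α = 2·arctan(d/2f) we get f = d / (2·tan(α/2)).
With d = 26.8198 mm and α/2 = 8°, tan(α/2) ≈ 0.14054, so f ≈ 26.8198 / 0.28108 ≈ 95.4163 mm.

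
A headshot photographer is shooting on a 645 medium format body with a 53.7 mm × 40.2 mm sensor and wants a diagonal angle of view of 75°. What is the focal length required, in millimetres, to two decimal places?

Sensor diagonal = √(53.7² + 40.2²) = √4499.7300 ≈ 67.0800 mm.
From α = 2·arctan(d/2f) we get f = d / (2·tan(α/2)).
With d = 67.0800 mm and α/2 = 37.5°, tan(α/2) ≈ 0.76733, so f ≈ 67.0800 / 1.53465 ≈ 43.7102 mm.

43.71 mm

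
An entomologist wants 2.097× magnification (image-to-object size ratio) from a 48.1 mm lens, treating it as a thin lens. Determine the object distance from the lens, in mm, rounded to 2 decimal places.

71.04 mm

With m = dᵢ/dₒ and 1/f = 1/dₒ + 1/dᵢ, substituting dᵢ = m·dₒ gives 1/f = (1 + 1/m)/dₒ, hence dₒ = f·(1 + 1/m).
dₒ = 48.1 × (1 + 1/2.097) = 48.1 × 1.47687 ≈ 71.038 mm.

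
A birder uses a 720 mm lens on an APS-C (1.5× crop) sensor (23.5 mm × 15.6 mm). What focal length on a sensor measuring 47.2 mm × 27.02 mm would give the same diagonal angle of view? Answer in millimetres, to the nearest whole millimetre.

1388 mm

Sensor diagonal = √(23.5² + 15.6²) = √795.6100 ≈ 28.2066 mm.
Sensor diagonal = √(47.2² + 27.02²) = √2957.9204 ≈ 54.3868 mm.
Equal angle of view means equal diagonal/f ratio, so f₂ = f₁ · (diagonal₂/diagonal₁) = 720 × 54.3868/28.2066.
f₂ = 720 × 1.92816 ≈ 1388.275 mm.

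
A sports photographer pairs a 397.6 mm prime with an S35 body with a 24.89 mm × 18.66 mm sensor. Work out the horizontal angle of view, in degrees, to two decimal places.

3.59°

Angle of view α = 2·arctan(w/2f) with w = 24.89 mm and f = 397.6 mm.
w/2f = 0.03130; arctan(0.03130) ≈ 1.7928°, so α ≈ 3.5856°.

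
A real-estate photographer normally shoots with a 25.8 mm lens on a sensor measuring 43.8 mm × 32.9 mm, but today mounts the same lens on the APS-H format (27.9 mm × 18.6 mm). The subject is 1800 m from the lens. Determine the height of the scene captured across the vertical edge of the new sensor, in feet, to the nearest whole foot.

The focal length stays 25.8 mm; the relevant sensor dimension is now h = 18.6 mm. Object distance dₒ = 1800 m = 1.8e+06 mm.
Thin-lens field height W = h·(dₒ − f)/f = 18.6 × (1.8e+06 − 25.8)/25.8 ≈ 1297655.819 mm = 1297655.819/304.8 ft = 4257.4 ft.

4257 ft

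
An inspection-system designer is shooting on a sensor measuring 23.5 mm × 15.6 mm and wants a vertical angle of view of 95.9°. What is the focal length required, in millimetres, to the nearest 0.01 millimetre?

From α = 2·arctan(h/2f) we get f = h / (2·tan(α/2)).
With h = 15.6 mm and α/2 = 47.95°, tan(α/2) ≈ 1.10867, so f ≈ 15.6 / 2.21733 ≈ 7.0355 mm.

7.04 mm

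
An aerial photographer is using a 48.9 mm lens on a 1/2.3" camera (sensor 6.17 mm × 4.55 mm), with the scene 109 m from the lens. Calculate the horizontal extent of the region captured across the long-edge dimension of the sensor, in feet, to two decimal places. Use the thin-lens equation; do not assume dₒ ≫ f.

dₒ: 109 m = 109000 mm.
Similar triangles through the lens centre give W/dₒ = w/dᵢ; with 1/f = 1/dₒ + 1/dᵢ this gives W = w·(dₒ − f)/f.
W = 6.17 mm × (109000 − 48.9) / 48.9 = 6.17 × 2228.0389 ≈ 13747.000 mm = 13747.000/304.8 ft = 45.1017 ft.

45.10 ft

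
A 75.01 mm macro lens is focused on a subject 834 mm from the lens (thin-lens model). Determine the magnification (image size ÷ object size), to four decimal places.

Thin lens: 1/f = 1/dₒ + 1/dᵢ → 1/dᵢ = 1/75.01 − 1/834 = 0.0121325 mm⁻¹, so dᵢ ≈ 82.4231 mm.
Magnification m = dᵢ/dₒ = 82.4231/834 ≈ 0.09883.

0.0988×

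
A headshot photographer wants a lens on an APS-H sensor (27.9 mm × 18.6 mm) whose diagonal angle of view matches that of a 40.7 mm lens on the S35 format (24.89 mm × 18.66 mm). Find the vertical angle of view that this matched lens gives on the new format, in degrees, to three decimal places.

23.937°

Sensor diagonal = √(24.89² + 18.66²) = √967.7077 ≈ 31.1080 mm.
Sensor diagonal = √(27.9² + 18.6²) = √1124.3700 ≈ 33.5316 mm.
Equal diagonal AOV ⇒ f₂ = f₁ · 33.5316/31.1080 = 40.7 × 1.07791 ≈ 43.8709 mm.
Vertical AOV on the new format = 2·arctan(18.6 / (2 × 43.8709)) = 2·arctan(0.21199) ≈ 23.9374°.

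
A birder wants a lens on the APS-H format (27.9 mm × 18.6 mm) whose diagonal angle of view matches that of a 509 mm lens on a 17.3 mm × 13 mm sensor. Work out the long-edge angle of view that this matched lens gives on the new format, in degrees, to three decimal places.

Sensor diagonal = √(17.3² + 13²) = √468.2900 ≈ 21.6400 mm.
Sensor diagonal = √(27.9² + 18.6²) = √1124.3700 ≈ 33.5316 mm.
Equal diagonal AOV ⇒ f₂ = f₁ · 33.5316/21.6400 = 509 × 1.54952 ≈ 788.7057 mm.
Long-edge AOV on the new format = 2·arctan(27.9 / (2 × 788.7057)) = 2·arctan(0.01769) ≈ 2.0266°.

2.027°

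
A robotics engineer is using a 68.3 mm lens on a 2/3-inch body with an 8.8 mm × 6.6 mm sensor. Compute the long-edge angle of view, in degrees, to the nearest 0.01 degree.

Angle of view α = 2·arctan(w/2f) with w = 8.8 mm and f = 68.3 mm.
w/2f = 0.06442; arctan(0.06442) ≈ 3.6860°, so α ≈ 7.3720°.

7.37°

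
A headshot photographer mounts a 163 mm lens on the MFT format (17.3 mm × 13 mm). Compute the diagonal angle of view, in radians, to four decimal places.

Sensor diagonal = √(17.3² + 13²) = √468.2900 ≈ 21.6400 mm.
Angle of view α = 2·arctan(d/2f) with d = 21.6400 mm and f = 163 mm.
d/2f = 0.06638; arctan(0.06638) ≈ 0.0663 rad, so α ≈ 0.1326 rad.

0.1326 rad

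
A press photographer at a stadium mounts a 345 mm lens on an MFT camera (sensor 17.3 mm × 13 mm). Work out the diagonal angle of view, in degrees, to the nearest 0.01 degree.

3.59°

Sensor diagonal = √(17.3² + 13²) = √468.2900 ≈ 21.6400 mm.
Angle of view α = 2·arctan(d/2f) with d = 21.6400 mm and f = 345 mm.
d/2f = 0.03136; arctan(0.03136) ≈ 1.7963°, so α ≈ 3.5927°.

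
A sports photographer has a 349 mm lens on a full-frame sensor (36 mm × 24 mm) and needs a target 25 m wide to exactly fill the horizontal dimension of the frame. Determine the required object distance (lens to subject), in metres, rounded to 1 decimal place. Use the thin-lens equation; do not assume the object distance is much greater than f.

W: 25 m = 25000 mm.
Magnification m = w/W = dᵢ/dₒ; combined with 1/f = 1/dₒ + 1/dᵢ this gives dₒ = f·(1 + W/w).
dₒ = 349 mm × (1 + 25000/36) = 349 × 695.4444 ≈ 242710.111 mm = 242.71 m.

242.7 m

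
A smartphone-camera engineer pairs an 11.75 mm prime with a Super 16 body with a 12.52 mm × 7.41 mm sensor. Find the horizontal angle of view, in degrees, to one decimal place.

Angle of view α = 2·arctan(w/2f) with w = 12.52 mm and f = 11.75 mm.
w/2f = 0.53277; arctan(0.53277) ≈ 28.0472°, so α ≈ 56.0943°.

56.1°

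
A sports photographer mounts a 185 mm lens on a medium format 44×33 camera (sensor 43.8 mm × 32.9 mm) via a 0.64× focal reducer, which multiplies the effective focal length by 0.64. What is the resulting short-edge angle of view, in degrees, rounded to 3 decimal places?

Effective focal length f = 185 × 0.64 = 118.4 mm.
α = 2·arctan(32.9 / (2 × 118.4)) = 2·arctan(0.13894) ≈ 15.8196°.

15.820°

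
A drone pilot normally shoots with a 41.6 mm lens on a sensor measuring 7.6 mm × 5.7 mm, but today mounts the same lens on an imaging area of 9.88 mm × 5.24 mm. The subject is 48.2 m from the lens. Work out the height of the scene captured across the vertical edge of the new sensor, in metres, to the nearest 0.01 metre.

The focal length stays 41.6 mm; the relevant sensor dimension is now h = 5.24 mm. Object distance dₒ = 48.2 m = 48200 mm.
Thin-lens field height W = h·(dₒ − f)/f = 5.24 × (48200 − 41.6)/41.6 ≈ 6066.106 mm = 6.06611 m.

6.07 m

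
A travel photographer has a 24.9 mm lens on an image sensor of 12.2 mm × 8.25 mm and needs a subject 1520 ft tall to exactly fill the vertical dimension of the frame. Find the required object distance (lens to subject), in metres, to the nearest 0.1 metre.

1398.3 m

W: 1520 ft × 304.8 mm/ft = 463295.99 mm.
Magnification m = h/W = dᵢ/dₒ; combined with 1/f = 1/dₒ + 1/dᵢ this gives dₒ = f·(1 + W/h).
dₒ = 24.9 mm × (1 + 463296/8.25) = 24.9 × 56158.0891 ≈ 1398336.419 mm = 1398.34 m.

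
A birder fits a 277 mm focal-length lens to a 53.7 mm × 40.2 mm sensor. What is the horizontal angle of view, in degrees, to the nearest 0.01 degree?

11.07°

Angle of view α = 2·arctan(w/2f) with w = 53.7 mm and f = 277 mm.
w/2f = 0.09693; arctan(0.09693) ≈ 5.5365°, so α ≈ 11.0729°.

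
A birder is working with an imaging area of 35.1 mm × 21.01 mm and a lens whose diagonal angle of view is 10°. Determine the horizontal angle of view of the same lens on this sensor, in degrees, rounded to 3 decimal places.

Sensor diagonal = √(35.1² + 21.01²) = √1673.4301 ≈ 40.9076 mm.
From the diagonal AOV: f = 40.9076 / (2·tan(5°)) = 40.9076 / 0.17498 ≈ 233.7879 mm.
Horizontal AOV = 2·arctan(35.1 / (2 × 233.7879)) = 2·arctan(0.07507) ≈ 8.5861°.

8.586°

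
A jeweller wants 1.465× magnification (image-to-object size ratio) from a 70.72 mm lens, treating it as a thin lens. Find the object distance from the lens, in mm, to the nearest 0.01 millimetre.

118.99 mm

With m = dᵢ/dₒ and 1/f = 1/dₒ + 1/dᵢ, substituting dᵢ = m·dₒ gives 1/f = (1 + 1/m)/dₒ, hence dₒ = f·(1 + 1/m).
dₒ = 70.72 × (1 + 1/1.465) = 70.72 × 1.68259 ≈ 118.993 mm.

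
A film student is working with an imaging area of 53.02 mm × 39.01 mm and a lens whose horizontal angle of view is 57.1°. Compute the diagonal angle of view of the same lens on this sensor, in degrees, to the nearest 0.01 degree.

From the horizontal AOV: f = 53.02 / (2·tan(28.55°)) = 53.02 / 1.08817 ≈ 48.7239 mm.
Sensor diagonal = √(53.02² + 39.01²) = √4332.9005 ≈ 65.8248 mm.
Diagonal AOV = 2·arctan(65.8248 / (2 × 48.7239)) = 2·arctan(0.67549) ≈ 68.0771°.

68.08°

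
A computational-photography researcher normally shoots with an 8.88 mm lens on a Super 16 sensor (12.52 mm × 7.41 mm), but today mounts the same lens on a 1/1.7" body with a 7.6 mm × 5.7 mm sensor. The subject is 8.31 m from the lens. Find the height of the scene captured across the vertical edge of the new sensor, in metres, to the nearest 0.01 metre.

The focal length stays 8.88 mm; the relevant sensor dimension is now h = 5.7 mm. Object distance dₒ = 8.31 m = 8310 mm.
Thin-lens field height W = h·(dₒ − f)/f = 5.7 × (8310 − 8.88)/8.88 ≈ 5328.422 mm = 5.32842 m.

5.33 m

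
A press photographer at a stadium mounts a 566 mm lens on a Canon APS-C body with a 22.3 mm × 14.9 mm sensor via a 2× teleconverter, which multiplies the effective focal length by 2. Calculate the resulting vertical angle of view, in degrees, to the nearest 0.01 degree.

0.75°

Effective focal length f = 566 × 2 = 1132 mm.
α = 2·arctan(14.9 / (2 × 1132)) = 2·arctan(0.00658) ≈ 0.7541°.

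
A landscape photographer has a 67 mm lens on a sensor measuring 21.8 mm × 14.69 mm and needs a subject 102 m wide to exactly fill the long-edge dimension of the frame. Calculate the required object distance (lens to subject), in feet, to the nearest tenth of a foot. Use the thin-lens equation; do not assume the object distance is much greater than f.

1028.7 ft

W: 102 m = 102000 mm.
Magnification m = w/W = dᵢ/dₒ; combined with 1/f = 1/dₒ + 1/dᵢ this gives dₒ = f·(1 + W/w).
dₒ = 67 mm × (1 + 102000/21.8) = 67 × 4679.8991 ≈ 313553.239 mm = 313553.239/304.8 ft = 1028.72 ft.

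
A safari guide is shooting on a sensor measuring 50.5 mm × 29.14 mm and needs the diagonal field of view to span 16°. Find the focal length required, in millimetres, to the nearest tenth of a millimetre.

207.4 mm

Sensor diagonal = √(50.5² + 29.14²) = √3399.3896 ≈ 58.3043 mm.
From α = 2·arctan(d/2f) we get f = d / (2·tan(α/2)).
With d = 58.3043 mm and α/2 = 8°, tan(α/2) ≈ 0.14054, so f ≈ 58.3043 / 0.28108 ≈ 207.4283 mm.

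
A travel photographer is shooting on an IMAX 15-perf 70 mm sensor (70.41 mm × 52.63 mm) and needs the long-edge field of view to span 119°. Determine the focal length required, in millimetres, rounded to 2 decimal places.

From α = 2·arctan(w/2f) we get f = w / (2·tan(α/2)).
With w = 70.41 mm and α/2 = 59.5°, tan(α/2) ≈ 1.69766, so f ≈ 70.41 / 3.39533 ≈ 20.7373 mm.

20.74 mm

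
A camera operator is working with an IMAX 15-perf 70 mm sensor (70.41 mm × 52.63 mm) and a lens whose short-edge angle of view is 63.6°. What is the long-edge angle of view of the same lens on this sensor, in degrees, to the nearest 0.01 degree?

From the short-edge AOV: f = 52.63 / (2·tan(31.8°)) = 52.63 / 1.24005 ≈ 42.4418 mm.
Long-edge AOV = 2·arctan(70.41 / (2 × 42.4418)) = 2·arctan(0.82949) ≈ 79.3507°.

79.35°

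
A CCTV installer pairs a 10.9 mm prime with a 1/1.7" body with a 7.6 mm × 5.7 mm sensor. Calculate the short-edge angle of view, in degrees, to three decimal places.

29.306°

Angle of view α = 2·arctan(h/2f) with h = 5.7 mm and f = 10.9 mm.
h/2f = 0.26147; arctan(0.26147) ≈ 14.6530°, so α ≈ 29.3059°.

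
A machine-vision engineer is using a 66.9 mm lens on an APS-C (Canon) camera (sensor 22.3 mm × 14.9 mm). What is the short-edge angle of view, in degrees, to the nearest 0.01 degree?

Angle of view α = 2·arctan(h/2f) with h = 14.9 mm and f = 66.9 mm.
h/2f = 0.11136; arctan(0.11136) ≈ 6.3543°, so α ≈ 12.7086°.

12.71°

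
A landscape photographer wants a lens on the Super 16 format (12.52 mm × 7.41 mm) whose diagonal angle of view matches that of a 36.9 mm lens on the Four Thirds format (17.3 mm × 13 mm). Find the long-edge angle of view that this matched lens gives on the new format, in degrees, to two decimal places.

28.32°

Sensor diagonal = √(17.3² + 13²) = √468.2900 ≈ 21.6400 mm.
Sensor diagonal = √(12.52² + 7.41²) = √211.6585 ≈ 14.5485 mm.
Equal diagonal AOV ⇒ f₂ = f₁ · 14.5485/21.6400 = 36.9 × 0.67230 ≈ 24.8077 mm.
Long-edge AOV on the new format = 2·arctan(12.52 / (2 × 24.8077)) = 2·arctan(0.25234) ≈ 28.3248°.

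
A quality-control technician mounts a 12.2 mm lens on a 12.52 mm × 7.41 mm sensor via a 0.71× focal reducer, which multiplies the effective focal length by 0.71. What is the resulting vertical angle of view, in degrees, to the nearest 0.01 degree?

Effective focal length f = 12.2 × 0.71 = 8.662 mm.
α = 2·arctan(7.41 / (2 × 8.662)) = 2·arctan(0.42773) ≈ 46.3157°.

46.32°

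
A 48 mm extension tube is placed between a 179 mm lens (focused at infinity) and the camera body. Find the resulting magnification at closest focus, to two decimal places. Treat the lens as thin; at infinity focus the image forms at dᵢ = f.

0.27×

The tube moves the image plane from f to f + e, so dᵢ = 179 + 48 = 227 mm. Focus is achieved when 1/f = 1/dₒ + 1/dᵢ, giving dₒ = 1/(1/f − 1/(f+e)).
Magnification m = dᵢ/dₒ = (f+e)·(1/f − 1/(f+e)) = e/f = 48/179 ≈ 0.2682.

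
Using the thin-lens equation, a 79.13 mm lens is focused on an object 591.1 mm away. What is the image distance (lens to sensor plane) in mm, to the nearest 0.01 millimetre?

91.36 mm

1/dᵢ = 1/f − 1/dₒ = 1/79.13 − 1/591.1 = 0.0109457 mm⁻¹.
dᵢ = 1/0.0109457 ≈ 91.3603 mm.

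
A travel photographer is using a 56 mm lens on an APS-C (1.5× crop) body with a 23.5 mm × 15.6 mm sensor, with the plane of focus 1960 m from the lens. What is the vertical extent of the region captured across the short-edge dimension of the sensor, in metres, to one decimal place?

546.0 m

dₒ: 1960 m = 1.96e+06 mm.
Similar triangles through the lens centre give W/dₒ = h/dᵢ; with 1/f = 1/dₒ + 1/dᵢ this gives W = h·(dₒ − f)/f.
W = 15.6 mm × (1.96e+06 − 56) / 56 = 15.6 × 34999.0000 ≈ 545984.400 mm = 545.984 m.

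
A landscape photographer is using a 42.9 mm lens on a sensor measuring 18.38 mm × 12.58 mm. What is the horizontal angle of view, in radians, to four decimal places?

0.4221 rad

Angle of view α = 2·arctan(w/2f) with w = 18.38 mm and f = 42.9 mm.
w/2f = 0.21422; arctan(0.21422) ≈ 0.2110 rad, so α ≈ 0.4221 rad.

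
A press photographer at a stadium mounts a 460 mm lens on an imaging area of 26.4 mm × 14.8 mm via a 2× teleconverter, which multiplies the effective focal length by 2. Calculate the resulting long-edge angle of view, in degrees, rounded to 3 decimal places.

Effective focal length f = 460 × 2 = 920 mm.
α = 2·arctan(26.4 / (2 × 920)) = 2·arctan(0.01435) ≈ 1.6440°.

1.644°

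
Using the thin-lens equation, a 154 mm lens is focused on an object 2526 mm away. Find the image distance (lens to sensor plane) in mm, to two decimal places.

1/dᵢ = 1/f − 1/dₒ = 1/154 − 1/2526 = 0.0060976 mm⁻¹.
dᵢ = 1/0.0060976 ≈ 163.9983 mm.

164.00 mm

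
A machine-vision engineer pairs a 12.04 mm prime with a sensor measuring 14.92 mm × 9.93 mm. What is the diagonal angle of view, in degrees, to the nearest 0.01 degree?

73.32°

Sensor diagonal = √(14.92² + 9.93²) = √321.2113 ≈ 17.9224 mm.
Angle of view α = 2·arctan(d/2f) with d = 17.9224 mm and f = 12.04 mm.
d/2f = 0.74428; arctan(0.74428) ≈ 36.6597°, so α ≈ 73.3195°.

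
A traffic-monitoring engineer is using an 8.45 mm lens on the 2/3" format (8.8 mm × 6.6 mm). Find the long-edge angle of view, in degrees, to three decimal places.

Angle of view α = 2·arctan(w/2f) with w = 8.8 mm and f = 8.45 mm.
w/2f = 0.52071; arctan(0.52071) ≈ 27.5064°, so α ≈ 55.0129°.

55.013°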